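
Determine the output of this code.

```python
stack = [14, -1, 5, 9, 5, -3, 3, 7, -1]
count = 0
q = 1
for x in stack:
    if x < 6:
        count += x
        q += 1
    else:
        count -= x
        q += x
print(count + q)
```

x=14: not <6, count = 0-14 = -14; q=15
x=-1: <6, count = (-14)+(-1) = -15; q=16
x=5: <6, count = (-15)+5 = -10; q=17
x=9: not <6, count = (-10)-9 = -19; q=26
x=5: <6, count = (-19)+5 = -14; q=27
x=-3: <6, count = (-14)+(-3) = -17; q=28
x=3: <6, count = (-17)+3 = -14; q=29
x=7: not <6, count = (-14)-7 = -21; q=36
x=-1: <6, count = (-21)+(-1) = -22; q=37
count+q = (-22)+37 = 15

15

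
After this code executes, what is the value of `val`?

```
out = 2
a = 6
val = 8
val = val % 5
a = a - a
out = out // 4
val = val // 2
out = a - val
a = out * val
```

val = 8%5 = 3
a = 6-6 = 0
out = 2//4 = 0
val = 3//2 = 1
out = 0-1 = -1
a = (-1)*1 = -1

1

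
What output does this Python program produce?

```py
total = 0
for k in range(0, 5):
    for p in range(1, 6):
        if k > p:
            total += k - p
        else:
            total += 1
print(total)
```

29

k=0,p=1: not 0>1, total = 0+1 = 1
k=0,p=2: not 0>2, total = 1+1 = 2
k=0,p=3: not 0>3, total = 2+1 = 3
k=0,p=4: not 0>4, total = 3+1 = 4
k=0,p=5: not 0>5, total = 4+1 = 5
k=1,p=1: not 1>1, total = 5+1 = 6
k=1,p=2: not 1>2, total = 6+1 = 7
k=1,p=3: not 1>3, total = 7+1 = 8
k=1,p=4: not 1>4, total = 8+1 = 9
k=1,p=5: not 1>5, total = 9+1 = 10
k=2,p=1: 2>1, total = 10+1 = 11
k=2,p=2: not 2>2, total = 11+1 = 12
k=2,p=3: not 2>3, total = 12+1 = 13
k=2,p=4: not 2>4, total = 13+1 = 14
k=2,p=5: not 2>5, total = 14+1 = 15
k=3,p=1: 3>1, total = 15+2 = 17
k=3,p=2: 3>2, total = 17+1 = 18
k=3,p=3: not 3>3, total = 18+1 = 19
k=3,p=4: not 3>4, total = 19+1 = 20
k=3,p=5: not 3>5, total = 20+1 = 21
k=4,p=1: 4>1, total = 21+3 = 24
k=4,p=2: 4>2, total = 24+2 = 26
k=4,p=3: 4>3, total = 26+1 = 27
k=4,p=4: not 4>4, total = 27+1 = 28
k=4,p=5: not 4>5, total = 28+1 = 29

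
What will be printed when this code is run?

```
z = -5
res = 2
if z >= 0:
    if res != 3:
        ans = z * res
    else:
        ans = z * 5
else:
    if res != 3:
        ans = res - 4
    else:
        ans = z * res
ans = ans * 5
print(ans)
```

z=-5, res=2
z >= 0 is False; res != 3 is True
→ ans = res - 4 = -2
ans = (-2)*5 = -10

-10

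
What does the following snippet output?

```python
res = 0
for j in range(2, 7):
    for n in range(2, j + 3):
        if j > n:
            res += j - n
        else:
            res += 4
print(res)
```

j=2,n=2: not 2>2, res = 0+4 = 4
j=2,n=3: not 2>3, res = 4+4 = 8
j=2,n=4: not 2>4, res = 8+4 = 12
j=3,n=2: 3>2, res = 12+1 = 13
j=3,n=3: not 3>3, res = 13+4 = 17
j=3,n=4: not 3>4, res = 17+4 = 21
j=3,n=5: not 3>5, res = 21+4 = 25
j=4,n=2: 4>2, res = 25+2 = 27
j=4,n=3: 4>3, res = 27+1 = 28
j=4,n=4: not 4>4, res = 28+4 = 32
j=4,n=5: not 4>5, res = 32+4 = 36
j=4,n=6: not 4>6, res = 36+4 = 40
j=5,n=2: 5>2, res = 40+3 = 43
j=5,n=3: 5>3, res = 43+2 = 45
j=5,n=4: 5>4, res = 45+1 = 46
j=5,n=5: not 5>5, res = 46+4 = 50
j=5,n=6: not 5>6, res = 50+4 = 54
j=5,n=7: not 5>7, res = 54+4 = 58
j=6,n=2: 6>2, res = 58+4 = 62
j=6,n=3: 6>3, res = 62+3 = 65
j=6,n=4: 6>4, res = 65+2 = 67
j=6,n=5: 6>5, res = 67+1 = 68
j=6,n=6: not 6>6, res = 68+4 = 72
j=6,n=7: not 6>7, res = 72+4 = 76
j=6,n=8: not 6>8, res = 76+4 = 80

80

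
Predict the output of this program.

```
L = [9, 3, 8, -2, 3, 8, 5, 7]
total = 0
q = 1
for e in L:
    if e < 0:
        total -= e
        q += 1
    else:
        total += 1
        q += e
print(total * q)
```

e=9: not <0, total = 0+1 = 1; q=10
e=3: not <0, total = 1+1 = 2; q=13
e=8: not <0, total = 2+1 = 3; q=21
e=-2: <0, total = 3-(-2) = 5; q=22
e=3: not <0, total = 5+1 = 6; q=25
e=8: not <0, total = 6+1 = 7; q=33
e=5: not <0, total = 7+1 = 8; q=38
e=7: not <0, total = 8+1 = 9; q=45
total*q = 9*45 = 405

405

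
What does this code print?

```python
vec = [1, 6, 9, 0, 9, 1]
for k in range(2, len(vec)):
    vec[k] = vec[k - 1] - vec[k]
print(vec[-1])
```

k=2: vec[2] = 6-9 = -3 → [1, 6, -3, 0, 9, 1]
k=3: vec[3] = (-3)-0 = -3 → [1, 6, -3, -3, 9, 1]
k=4: vec[4] = (-3)-9 = -12 → [1, 6, -3, -3, -12, 1]
k=5: vec[5] = (-12)-1 = -13 → [1, 6, -3, -3, -12, -13]

-13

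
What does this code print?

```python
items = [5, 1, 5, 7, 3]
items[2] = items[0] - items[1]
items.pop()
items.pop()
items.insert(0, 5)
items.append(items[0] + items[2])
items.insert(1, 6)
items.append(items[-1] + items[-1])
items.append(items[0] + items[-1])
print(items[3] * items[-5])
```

items[2] = items[0]-items[1] = 5-1 = 4 → [5, 1, 4, 7, 3]
pop() removes 3 → [5, 1, 4, 7]
pop() removes 7 → [5, 1, 4]
insert 5 at 0 → [5, 5, 1, 4]
append items[0]+items[2] = 5+1 = 6 → [5, 5, 1, 4, 6]
insert 6 at 1 → [5, 6, 5, 1, 4, 6]
append items[-1]+items[-1] = 6+6 = 12 → [5, 6, 5, 1, 4, 6, 12]
append items[0]+items[-1] = 5+12 = 17 → [5, 6, 5, 1, 4, 6, 12, 17]
items[3]*items[-5] = 1*1 = 1

1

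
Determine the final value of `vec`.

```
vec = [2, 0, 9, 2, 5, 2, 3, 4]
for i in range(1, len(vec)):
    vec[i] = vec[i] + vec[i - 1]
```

i=1: vec[1] = 0+2 = 2 → [2, 2, 9, 2, 5, 2, 3, 4]
i=2: vec[2] = 9+2 = 11 → [2, 2, 11, 2, 5, 2, 3, 4]
i=3: vec[3] = 2+11 = 13 → [2, 2, 11, 13, 5, 2, 3, 4]
i=4: vec[4] = 5+13 = 18 → [2, 2, 11, 13, 18, 2, 3, 4]
i=5: vec[5] = 2+18 = 20 → [2, 2, 11, 13, 18, 20, 3, 4]
i=6: vec[6] = 3+20 = 23 → [2, 2, 11, 13, 18, 20, 23, 4]
i=7: vec[7] = 4+23 = 27 → [2, 2, 11, 13, 18, 20, 23, 27]

[2, 2, 11, 13, 18, 20, 23, 27]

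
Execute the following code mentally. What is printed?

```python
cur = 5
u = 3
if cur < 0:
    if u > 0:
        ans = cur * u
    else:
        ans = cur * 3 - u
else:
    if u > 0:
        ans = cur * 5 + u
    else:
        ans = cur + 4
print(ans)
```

28

cur=5, u=3
cur < 0 is False; u > 0 is True
→ ans = cur * 5 + u = 28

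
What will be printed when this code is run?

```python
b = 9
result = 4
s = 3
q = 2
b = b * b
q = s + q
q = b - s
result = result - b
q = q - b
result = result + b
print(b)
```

b = 9*9 = 81
q = 3+2 = 5
q = 81-3 = 78
result = 4-81 = -77
q = 78-81 = -3
result = (-77)+81 = 4

81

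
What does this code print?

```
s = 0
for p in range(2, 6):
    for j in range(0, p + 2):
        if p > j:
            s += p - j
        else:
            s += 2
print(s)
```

p=2,j=0: 2>0, s = 0+2 = 2
p=2,j=1: 2>1, s = 2+1 = 3
p=2,j=2: not 2>2, s = 3+2 = 5
p=2,j=3: not 2>3, s = 5+2 = 7
p=3,j=0: 3>0, s = 7+3 = 10
p=3,j=1: 3>1, s = 10+2 = 12
p=3,j=2: 3>2, s = 12+1 = 13
p=3,j=3: not 3>3, s = 13+2 = 15
p=3,j=4: not 3>4, s = 15+2 = 17
p=4,j=0: 4>0, s = 17+4 = 21
p=4,j=1: 4>1, s = 21+3 = 24
p=4,j=2: 4>2, s = 24+2 = 26
p=4,j=3: 4>3, s = 26+1 = 27
p=4,j=4: not 4>4, s = 27+2 = 29
p=4,j=5: not 4>5, s = 29+2 = 31
p=5,j=0: 5>0, s = 31+5 = 36
p=5,j=1: 5>1, s = 36+4 = 40
p=5,j=2: 5>2, s = 40+3 = 43
p=5,j=3: 5>3, s = 43+2 = 45
p=5,j=4: 5>4, s = 45+1 = 46
p=5,j=5: not 5>5, s = 46+2 = 48
p=5,j=6: not 5>6, s = 48+2 = 50

50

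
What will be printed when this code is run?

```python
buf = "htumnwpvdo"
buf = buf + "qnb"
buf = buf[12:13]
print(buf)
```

+ 'qnb' → 'htumnwpvdoqnb'
slice [12:13] → 'b'

b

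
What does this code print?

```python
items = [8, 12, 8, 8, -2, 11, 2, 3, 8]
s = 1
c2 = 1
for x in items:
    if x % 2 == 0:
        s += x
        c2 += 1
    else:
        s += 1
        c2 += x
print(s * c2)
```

1034

x=8: even, s = 1+8 = 9; c2=2
x=12: even, s = 9+12 = 21; c2=3
x=8: even, s = 21+8 = 29; c2=4
x=8: even, s = 29+8 = 37; c2=5
x=-2: even, s = 37+(-2) = 35; c2=6
x=11: not even, s = 35+1 = 36; c2=17
x=2: even, s = 36+2 = 38; c2=18
x=3: not even, s = 38+1 = 39; c2=21
x=8: even, s = 39+8 = 47; c2=22
s*c2 = 47*22 = 1034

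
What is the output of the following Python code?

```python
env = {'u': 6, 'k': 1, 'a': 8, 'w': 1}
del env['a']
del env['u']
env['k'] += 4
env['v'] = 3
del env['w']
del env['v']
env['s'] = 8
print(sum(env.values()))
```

13

del 'a' → {'u': 6, 'k': 1, 'w': 1}
del 'u' → {'k': 1, 'w': 1}
env['k'] = 1+4 = 5 → {'k': 5, 'w': 1}
env['v'] = 3 → {'k': 5, 'w': 1, 'v': 3}
del 'w' → {'k': 5, 'v': 3}
del 'v' → {'k': 5}
env['s'] = 8 → {'k': 5, 's': 8}
sum of values = 13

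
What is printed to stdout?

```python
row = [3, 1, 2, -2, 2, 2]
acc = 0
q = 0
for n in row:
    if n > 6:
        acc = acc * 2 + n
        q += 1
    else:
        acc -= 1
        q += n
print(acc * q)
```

n=3: not >6, acc = 0-1 = -1; q=3
n=1: not >6, acc = (-1)-1 = -2; q=4
n=2: not >6, acc = (-2)-1 = -3; q=6
n=-2: not >6, acc = (-3)-1 = -4; q=4
n=2: not >6, acc = (-4)-1 = -5; q=6
n=2: not >6, acc = (-5)-1 = -6; q=8
acc*q = (-6)*8 = -48

-48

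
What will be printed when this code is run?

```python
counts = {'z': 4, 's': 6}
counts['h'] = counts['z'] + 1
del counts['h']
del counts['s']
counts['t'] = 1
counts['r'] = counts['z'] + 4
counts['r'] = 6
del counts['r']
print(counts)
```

{'z': 4, 't': 1}

counts['h'] = counts['z']+1 = 5 → {'z': 4, 's': 6, 'h': 5}
del 'h' → {'z': 4, 's': 6}
del 's' → {'z': 4}
counts['t'] = 1 → {'z': 4, 't': 1}
counts['r'] = counts['z']+4 = 8 → {'z': 4, 't': 1, 'r': 8}
counts['r'] = 6 → {'z': 4, 't': 1, 'r': 6}
del 'r' → {'z': 4, 't': 1}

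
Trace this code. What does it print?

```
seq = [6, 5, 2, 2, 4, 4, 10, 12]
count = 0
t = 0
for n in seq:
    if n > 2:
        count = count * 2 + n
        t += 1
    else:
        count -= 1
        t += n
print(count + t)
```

n=6: >2, count = 0*2+6 = 6; t=1
n=5: >2, count = 6*2+5 = 17; t=2
n=2: not >2, count = 17-1 = 16; t=4
n=2: not >2, count = 16-1 = 15; t=6
n=4: >2, count = 15*2+4 = 34; t=7
n=4: >2, count = 34*2+4 = 72; t=8
n=10: >2, count = 72*2+10 = 154; t=9
n=12: >2, count = 154*2+12 = 320; t=10
count+t = 320+10 = 330

330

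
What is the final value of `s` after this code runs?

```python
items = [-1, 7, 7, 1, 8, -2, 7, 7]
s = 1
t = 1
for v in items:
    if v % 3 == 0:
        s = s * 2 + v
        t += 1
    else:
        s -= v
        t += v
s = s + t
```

2

v=-1: not %3==0, s = 1-(-1) = 2; t=0
v=7: not %3==0, s = 2-7 = -5; t=7
v=7: not %3==0, s = (-5)-7 = -12; t=14
v=1: not %3==0, s = (-12)-1 = -13; t=15
v=8: not %3==0, s = (-13)-8 = -21; t=23
v=-2: not %3==0, s = (-21)-(-2) = -19; t=21
v=7: not %3==0, s = (-19)-7 = -26; t=28
v=7: not %3==0, s = (-26)-7 = -33; t=35
s+t = (-33)+35 = 2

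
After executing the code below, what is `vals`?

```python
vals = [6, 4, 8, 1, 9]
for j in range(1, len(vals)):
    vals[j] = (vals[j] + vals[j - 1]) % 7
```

[6, 3, 4, 5, 0]

j=1: vals[1] = (4+6)%7 = 3 → [6, 3, 8, 1, 9]
j=2: vals[2] = (8+3)%7 = 4 → [6, 3, 4, 1, 9]
j=3: vals[3] = (1+4)%7 = 5 → [6, 3, 4, 5, 9]
j=4: vals[4] = (9+5)%7 = 0 → [6, 3, 4, 5, 0]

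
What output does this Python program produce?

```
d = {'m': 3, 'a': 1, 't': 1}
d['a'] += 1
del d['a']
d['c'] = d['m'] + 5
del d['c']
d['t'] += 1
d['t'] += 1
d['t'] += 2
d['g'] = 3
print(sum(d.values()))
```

11

d['a'] = 1+1 = 2 → {'m': 3, 'a': 2, 't': 1}
del 'a' → {'m': 3, 't': 1}
d['c'] = d['m']+5 = 8 → {'m': 3, 't': 1, 'c': 8}
del 'c' → {'m': 3, 't': 1}
d['t'] = 1+1 = 2 → {'m': 3, 't': 2}
d['t'] = 2+1 = 3 → {'m': 3, 't': 3}
d['t'] = 3+2 = 5 → {'m': 3, 't': 5}
d['g'] = 3 → {'m': 3, 't': 5, 'g': 3}
sum of values = 11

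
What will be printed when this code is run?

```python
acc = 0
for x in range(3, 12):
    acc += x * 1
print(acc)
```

63

x=3: acc = 0+3*1 = 3
x=4: acc = 3+4*1 = 7
x=5: acc = 7+5*1 = 12
x=6: acc = 12+6*1 = 18
x=7: acc = 18+7*1 = 25
x=8: acc = 25+8*1 = 33
x=9: acc = 33+9*1 = 42
x=10: acc = 42+10*1 = 52
x=11: acc = 52+11*1 = 63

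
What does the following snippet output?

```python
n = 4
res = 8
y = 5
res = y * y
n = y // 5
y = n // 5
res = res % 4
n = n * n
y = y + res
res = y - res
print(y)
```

res = 5*5 = 25
n = 5//5 = 1
y = 1//5 = 0
res = 25%4 = 1
n = 1*1 = 1
y = 0+1 = 1
res = 1-1 = 0

1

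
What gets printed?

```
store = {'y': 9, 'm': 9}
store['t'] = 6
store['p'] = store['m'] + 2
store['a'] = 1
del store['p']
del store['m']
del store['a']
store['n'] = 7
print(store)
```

{'y': 9, 't': 6, 'n': 7}

store['t'] = 6 → {'y': 9, 'm': 9, 't': 6}
store['p'] = store['m']+2 = 11 → {'y': 9, 'm': 9, 't': 6, 'p': 11}
store['a'] = 1 → {'y': 9, 'm': 9, 't': 6, 'p': 11, 'a': 1}
del 'p' → {'y': 9, 'm': 9, 't': 6, 'a': 1}
del 'm' → {'y': 9, 't': 6, 'a': 1}
del 'a' → {'y': 9, 't': 6}
store['n'] = 7 → {'y': 9, 't': 6, 'n': 7}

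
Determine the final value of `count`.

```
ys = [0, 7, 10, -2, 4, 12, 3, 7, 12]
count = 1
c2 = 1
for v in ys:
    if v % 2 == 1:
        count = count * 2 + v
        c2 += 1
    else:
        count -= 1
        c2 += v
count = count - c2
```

-16

v=0: not odd, count = 1-1 = 0; c2=1
v=7: odd, count = 0*2+7 = 7; c2=2
v=10: not odd, count = 7-1 = 6; c2=12
v=-2: not odd, count = 6-1 = 5; c2=10
v=4: not odd, count = 5-1 = 4; c2=14
v=12: not odd, count = 4-1 = 3; c2=26
v=3: odd, count = 3*2+3 = 9; c2=27
v=7: odd, count = 9*2+7 = 25; c2=28
v=12: not odd, count = 25-1 = 24; c2=40
count-c2 = 24-40 = -16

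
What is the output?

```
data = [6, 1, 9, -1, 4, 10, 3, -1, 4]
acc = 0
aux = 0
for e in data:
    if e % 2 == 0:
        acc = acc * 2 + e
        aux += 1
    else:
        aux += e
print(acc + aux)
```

e=6: even, acc = 0*2+6 = 6; aux=1
e=1: not even; aux=2
e=9: not even; aux=11
e=-1: not even; aux=10
e=4: even, acc = 6*2+4 = 16; aux=11
e=10: even, acc = 16*2+10 = 42; aux=12
e=3: not even; aux=15
e=-1: not even; aux=14
e=4: even, acc = 42*2+4 = 88; aux=15
acc+aux = 88+15 = 103

103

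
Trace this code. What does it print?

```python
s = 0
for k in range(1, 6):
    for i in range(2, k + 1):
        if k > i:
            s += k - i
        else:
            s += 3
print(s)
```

22

k=2,i=2: not 2>2, s = 0+3 = 3
k=3,i=2: 3>2, s = 3+1 = 4
k=3,i=3: not 3>3, s = 4+3 = 7
k=4,i=2: 4>2, s = 7+2 = 9
k=4,i=3: 4>3, s = 9+1 = 10
k=4,i=4: not 4>4, s = 10+3 = 13
k=5,i=2: 5>2, s = 13+3 = 16
k=5,i=3: 5>3, s = 16+2 = 18
k=5,i=4: 5>4, s = 18+1 = 19
k=5,i=5: not 5>5, s = 19+3 = 22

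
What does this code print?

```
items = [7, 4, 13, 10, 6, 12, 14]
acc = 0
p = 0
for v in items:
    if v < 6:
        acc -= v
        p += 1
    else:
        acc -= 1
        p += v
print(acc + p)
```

53

v=7: not <6, acc = 0-1 = -1; p=7
v=4: <6, acc = (-1)-4 = -5; p=8
v=13: not <6, acc = (-5)-1 = -6; p=21
v=10: not <6, acc = (-6)-1 = -7; p=31
v=6: not <6, acc = (-7)-1 = -8; p=37
v=12: not <6, acc = (-8)-1 = -9; p=49
v=14: not <6, acc = (-9)-1 = -10; p=63
acc+p = (-10)+63 = 53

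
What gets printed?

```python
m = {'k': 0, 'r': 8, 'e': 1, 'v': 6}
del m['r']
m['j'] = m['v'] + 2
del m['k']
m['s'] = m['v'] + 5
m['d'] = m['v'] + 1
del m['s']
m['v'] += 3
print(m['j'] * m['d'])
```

del 'r' → {'k': 0, 'e': 1, 'v': 6}
m['j'] = m['v']+2 = 8 → {'k': 0, 'e': 1, 'v': 6, 'j': 8}
del 'k' → {'e': 1, 'v': 6, 'j': 8}
m['s'] = m['v']+5 = 11 → {'e': 1, 'v': 6, 'j': 8, 's': 11}
m['d'] = m['v']+1 = 7 → {'e': 1, 'v': 6, 'j': 8, 's': 11, 'd': 7}
del 's' → {'e': 1, 'v': 6, 'j': 8, 'd': 7}
m['v'] = 6+3 = 9 → {'e': 1, 'v': 9, 'j': 8, 'd': 7}
m['j']*m['d'] = 8*7 = 56

56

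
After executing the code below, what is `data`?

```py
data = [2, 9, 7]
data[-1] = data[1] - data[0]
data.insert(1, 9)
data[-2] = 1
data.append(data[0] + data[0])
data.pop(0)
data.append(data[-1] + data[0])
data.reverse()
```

[13, 4, 7, 1, 9]

data[-1] = data[1]-data[0] = 9-2 = 7 → [2, 9, 7]
insert 9 at 1 → [2, 9, 9, 7]
data[-2] = 1 → [2, 9, 1, 7]
append data[0]+data[0] = 2+2 = 4 → [2, 9, 1, 7, 4]
pop(0) removes 2 → [9, 1, 7, 4]
append data[-1]+data[0] = 4+9 = 13 → [9, 1, 7, 4, 13]
reverse → [13, 4, 7, 1, 9]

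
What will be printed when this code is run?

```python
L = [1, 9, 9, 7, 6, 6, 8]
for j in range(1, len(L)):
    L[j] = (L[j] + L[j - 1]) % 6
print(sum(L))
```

j=1: L[1] = (9+1)%6 = 4 → [1, 4, 9, 7, 6, 6, 8]
j=2: L[2] = (9+4)%6 = 1 → [1, 4, 1, 7, 6, 6, 8]
j=3: L[3] = (7+1)%6 = 2 → [1, 4, 1, 2, 6, 6, 8]
j=4: L[4] = (6+2)%6 = 2 → [1, 4, 1, 2, 2, 6, 8]
j=5: L[5] = (6+2)%6 = 2 → [1, 4, 1, 2, 2, 2, 8]
j=6: L[6] = (8+2)%6 = 4 → [1, 4, 1, 2, 2, 2, 4]
sum = 16

16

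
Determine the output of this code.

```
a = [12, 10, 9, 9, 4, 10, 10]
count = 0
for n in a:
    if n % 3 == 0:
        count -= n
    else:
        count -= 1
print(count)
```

n=12: %3==0, count = 0-12 = -12
n=10: not %3==0, count = (-12)-1 = -13
n=9: %3==0, count = (-13)-9 = -22
n=9: %3==0, count = (-22)-9 = -31
n=4: not %3==0, count = (-31)-1 = -32
n=10: not %3==0, count = (-32)-1 = -33
n=10: not %3==0, count = (-33)-1 = -34

-34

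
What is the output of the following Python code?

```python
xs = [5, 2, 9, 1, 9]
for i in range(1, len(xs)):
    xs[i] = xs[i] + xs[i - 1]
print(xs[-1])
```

26

i=1: xs[1] = 2+5 = 7 → [5, 7, 9, 1, 9]
i=2: xs[2] = 9+7 = 16 → [5, 7, 16, 1, 9]
i=3: xs[3] = 1+16 = 17 → [5, 7, 16, 17, 9]
i=4: xs[4] = 9+17 = 26 → [5, 7, 16, 17, 26]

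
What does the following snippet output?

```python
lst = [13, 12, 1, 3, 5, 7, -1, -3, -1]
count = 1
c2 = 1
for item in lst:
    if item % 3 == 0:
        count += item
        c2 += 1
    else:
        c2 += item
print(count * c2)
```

364

item=13: not %3==0; c2=14
item=12: %3==0, count = 1+12 = 13; c2=15
item=1: not %3==0; c2=16
item=3: %3==0, count = 13+3 = 16; c2=17
item=5: not %3==0; c2=22
item=7: not %3==0; c2=29
item=-1: not %3==0; c2=28
item=-3: %3==0, count = 16+(-3) = 13; c2=29
item=-1: not %3==0; c2=28
count*c2 = 13*28 = 364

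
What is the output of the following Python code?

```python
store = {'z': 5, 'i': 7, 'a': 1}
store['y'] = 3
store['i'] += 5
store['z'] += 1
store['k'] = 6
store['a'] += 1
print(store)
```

store['y'] = 3 → {'z': 5, 'i': 7, 'a': 1, 'y': 3}
store['i'] = 7+5 = 12 → {'z': 5, 'i': 12, 'a': 1, 'y': 3}
store['z'] = 5+1 = 6 → {'z': 6, 'i': 12, 'a': 1, 'y': 3}
store['k'] = 6 → {'z': 6, 'i': 12, 'a': 1, 'y': 3, 'k': 6}
store['a'] = 1+1 = 2 → {'z': 6, 'i': 12, 'a': 2, 'y': 3, 'k': 6}

{'z': 6, 'i': 12, 'a': 2, 'y': 3, 'k': 6}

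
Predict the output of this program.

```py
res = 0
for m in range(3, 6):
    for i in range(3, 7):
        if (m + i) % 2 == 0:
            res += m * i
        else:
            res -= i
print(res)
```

76

m=3,i=3: even sum, res = 0+9 = 9
m=3,i=4: odd sum, res = 9-4 = 5
m=3,i=5: even sum, res = 5+15 = 20
m=3,i=6: odd sum, res = 20-6 = 14
m=4,i=3: odd sum, res = 14-3 = 11
m=4,i=4: even sum, res = 11+16 = 27
m=4,i=5: odd sum, res = 27-5 = 22
m=4,i=6: even sum, res = 22+24 = 46
m=5,i=3: even sum, res = 46+15 = 61
m=5,i=4: odd sum, res = 61-4 = 57
m=5,i=5: even sum, res = 57+25 = 82
m=5,i=6: odd sum, res = 82-6 = 76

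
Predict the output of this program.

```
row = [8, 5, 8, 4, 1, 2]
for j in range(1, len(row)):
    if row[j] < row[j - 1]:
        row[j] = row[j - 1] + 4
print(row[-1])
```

j=1: 5<8, row[1] = 8+4 = 12 → [8, 12, 8, 4, 1, 2]
j=2: 8<12, row[2] = 12+4 = 16 → [8, 12, 16, 4, 1, 2]
j=3: 4<16, row[3] = 16+4 = 20 → [8, 12, 16, 20, 1, 2]
j=4: 1<20, row[4] = 20+4 = 24 → [8, 12, 16, 20, 24, 2]
j=5: 2<24, row[5] = 24+4 = 28 → [8, 12, 16, 20, 24, 28]

28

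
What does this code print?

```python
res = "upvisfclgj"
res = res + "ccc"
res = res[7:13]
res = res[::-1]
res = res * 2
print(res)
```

+ 'ccc' → 'upvisfclgjccc'
slice [7:13] → 'lgjccc'
reverse → 'cccjgl'
repeat ×2 → 'cccjglcccjgl'

cccjglcccjgl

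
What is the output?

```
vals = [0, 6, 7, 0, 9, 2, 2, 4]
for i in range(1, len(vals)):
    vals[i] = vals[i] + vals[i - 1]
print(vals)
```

i=1: vals[1] = 6+0 = 6 → [0, 6, 7, 0, 9, 2, 2, 4]
i=2: vals[2] = 7+6 = 13 → [0, 6, 13, 0, 9, 2, 2, 4]
i=3: vals[3] = 0+13 = 13 → [0, 6, 13, 13, 9, 2, 2, 4]
i=4: vals[4] = 9+13 = 22 → [0, 6, 13, 13, 22, 2, 2, 4]
i=5: vals[5] = 2+22 = 24 → [0, 6, 13, 13, 22, 24, 2, 4]
i=6: vals[6] = 2+24 = 26 → [0, 6, 13, 13, 22, 24, 26, 4]
i=7: vals[7] = 4+26 = 30 → [0, 6, 13, 13, 22, 24, 26, 30]

[0, 6, 13, 13, 22, 24, 26, 30]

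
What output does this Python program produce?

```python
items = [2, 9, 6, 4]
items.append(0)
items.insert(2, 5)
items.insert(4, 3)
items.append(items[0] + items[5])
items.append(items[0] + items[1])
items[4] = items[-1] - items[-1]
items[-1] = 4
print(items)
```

append 0 → [2, 9, 6, 4, 0]
insert 5 at 2 → [2, 9, 5, 6, 4, 0]
insert 3 at 4 → [2, 9, 5, 6, 3, 4, 0]
append items[0]+items[5] = 2+4 = 6 → [2, 9, 5, 6, 3, 4, 0, 6]
append items[0]+items[1] = 2+9 = 11 → [2, 9, 5, 6, 3, 4, 0, 6, 11]
items[4] = items[-1]-items[-1] = 11-11 = 0 → [2, 9, 5, 6, 0, 4, 0, 6, 11]
items[-1] = 4 → [2, 9, 5, 6, 0, 4, 0, 6, 4]

[2, 9, 5, 6, 0, 4, 0, 6, 4]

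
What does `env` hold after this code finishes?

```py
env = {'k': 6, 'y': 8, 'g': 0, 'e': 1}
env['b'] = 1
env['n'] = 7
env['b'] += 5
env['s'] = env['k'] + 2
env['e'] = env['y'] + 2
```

env['b'] = 1 → {'k': 6, 'y': 8, 'g': 0, 'e': 1, 'b': 1}
env['n'] = 7 → {'k': 6, 'y': 8, 'g': 0, 'e': 1, 'b': 1, 'n': 7}
env['b'] = 1+5 = 6 → {'k': 6, 'y': 8, 'g': 0, 'e': 1, 'b': 6, 'n': 7}
env['s'] = env['k']+2 = 8 → {'k': 6, 'y': 8, 'g': 0, 'e': 1, 'b': 6, 'n': 7, 's': 8}
env['e'] = env['y']+2 = 10 → {'k': 6, 'y': 8, 'g': 0, 'e': 10, 'b': 6, 'n': 7, 's': 8}

{'k': 6, 'y': 8, 'g': 0, 'e': 10, 'b': 6, 'n': 7, 's': 8}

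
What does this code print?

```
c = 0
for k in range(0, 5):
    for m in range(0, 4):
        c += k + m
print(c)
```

70

k=0,m=0: c = 0+0 = 0
k=0,m=1: c = 0+1 = 1
k=0,m=2: c = 1+2 = 3
k=0,m=3: c = 3+3 = 6
k=1,m=0: c = 6+1 = 7
k=1,m=1: c = 7+2 = 9
k=1,m=2: c = 9+3 = 12
k=1,m=3: c = 12+4 = 16
k=2,m=0: c = 16+2 = 18
k=2,m=1: c = 18+3 = 21
k=2,m=2: c = 21+4 = 25
k=2,m=3: c = 25+5 = 30
k=3,m=0: c = 30+3 = 33
k=3,m=1: c = 33+4 = 37
k=3,m=2: c = 37+5 = 42
k=3,m=3: c = 42+6 = 48
k=4,m=0: c = 48+4 = 52
k=4,m=1: c = 52+5 = 57
k=4,m=2: c = 57+6 = 63
k=4,m=3: c = 63+7 = 70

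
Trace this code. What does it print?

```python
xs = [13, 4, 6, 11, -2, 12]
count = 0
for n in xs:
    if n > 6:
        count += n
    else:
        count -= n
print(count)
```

n=13: >6, count = 0+13 = 13
n=4: not >6, count = 13-4 = 9
n=6: not >6, count = 9-6 = 3
n=11: >6, count = 3+11 = 14
n=-2: not >6, count = 14-(-2) = 16
n=12: >6, count = 16+12 = 28

28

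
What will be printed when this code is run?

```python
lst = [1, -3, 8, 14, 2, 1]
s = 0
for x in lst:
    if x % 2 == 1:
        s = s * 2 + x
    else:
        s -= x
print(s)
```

x=1: odd, s = 0*2+1 = 1
x=-3: odd, s = 1*2+(-3) = -1
x=8: not odd, s = (-1)-8 = -9
x=14: not odd, s = (-9)-14 = -23
x=2: not odd, s = (-23)-2 = -25
x=1: odd, s = (-25)*2+1 = -49

-49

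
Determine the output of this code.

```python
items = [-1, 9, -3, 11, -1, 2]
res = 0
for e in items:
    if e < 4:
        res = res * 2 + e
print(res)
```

-20

e=-1: <4, res = 0*2+(-1) = -1
e=9: not <4
e=-3: <4, res = (-1)*2+(-3) = -5
e=11: not <4
e=-1: <4, res = (-5)*2+(-1) = -11
e=2: <4, res = (-11)*2+2 = -20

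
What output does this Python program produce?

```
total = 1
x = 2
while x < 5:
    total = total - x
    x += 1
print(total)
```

x=2: total = 1-2 = -1
x=3: total = (-1)-3 = -4
x=4: total = (-4)-4 = -8

-8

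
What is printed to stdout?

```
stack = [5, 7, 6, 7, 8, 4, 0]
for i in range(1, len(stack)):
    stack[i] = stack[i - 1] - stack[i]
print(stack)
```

i=1: stack[1] = 5-7 = -2 → [5, -2, 6, 7, 8, 4, 0]
i=2: stack[2] = (-2)-6 = -8 → [5, -2, -8, 7, 8, 4, 0]
i=3: stack[3] = (-8)-7 = -15 → [5, -2, -8, -15, 8, 4, 0]
i=4: stack[4] = (-15)-8 = -23 → [5, -2, -8, -15, -23, 4, 0]
i=5: stack[5] = (-23)-4 = -27 → [5, -2, -8, -15, -23, -27, 0]
i=6: stack[6] = (-27)-0 = -27 → [5, -2, -8, -15, -23, -27, -27]

[5, -2, -8, -15, -23, -27, -27]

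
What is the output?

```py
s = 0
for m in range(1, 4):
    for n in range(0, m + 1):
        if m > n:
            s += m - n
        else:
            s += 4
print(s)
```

22

m=1,n=0: 1>0, s = 0+1 = 1
m=1,n=1: not 1>1, s = 1+4 = 5
m=2,n=0: 2>0, s = 5+2 = 7
m=2,n=1: 2>1, s = 7+1 = 8
m=2,n=2: not 2>2, s = 8+4 = 12
m=3,n=0: 3>0, s = 12+3 = 15
m=3,n=1: 3>1, s = 15+2 = 17
m=3,n=2: 3>2, s = 17+1 = 18
m=3,n=3: not 3>3, s = 18+4 = 22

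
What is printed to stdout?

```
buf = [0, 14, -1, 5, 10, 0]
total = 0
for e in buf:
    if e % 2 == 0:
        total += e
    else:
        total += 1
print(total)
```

26

e=0: even, total = 0+0 = 0
e=14: even, total = 0+14 = 14
e=-1: not even, total = 14+1 = 15
e=5: not even, total = 15+1 = 16
e=10: even, total = 16+10 = 26
e=0: even, total = 26+0 = 26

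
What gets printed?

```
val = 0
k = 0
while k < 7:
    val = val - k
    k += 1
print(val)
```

k=0: val = 0-0 = 0
k=1: val = 0-1 = -1
k=2: val = (-1)-2 = -3
k=3: val = (-3)-3 = -6
k=4: val = (-6)-4 = -10
k=5: val = (-10)-5 = -15
k=6: val = (-15)-6 = -21

-21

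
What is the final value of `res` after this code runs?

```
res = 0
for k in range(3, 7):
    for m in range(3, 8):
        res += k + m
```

k=3,m=3: res = 0+6 = 6
k=3,m=4: res = 6+7 = 13
k=3,m=5: res = 13+8 = 21
k=3,m=6: res = 21+9 = 30
k=3,m=7: res = 30+10 = 40
k=4,m=3: res = 40+7 = 47
k=4,m=4: res = 47+8 = 55
k=4,m=5: res = 55+9 = 64
k=4,m=6: res = 64+10 = 74
k=4,m=7: res = 74+11 = 85
k=5,m=3: res = 85+8 = 93
k=5,m=4: res = 93+9 = 102
k=5,m=5: res = 102+10 = 112
k=5,m=6: res = 112+11 = 123
k=5,m=7: res = 123+12 = 135
k=6,m=3: res = 135+9 = 144
k=6,m=4: res = 144+10 = 154
k=6,m=5: res = 154+11 = 165
k=6,m=6: res = 165+12 = 177
k=6,m=7: res = 177+13 = 190

190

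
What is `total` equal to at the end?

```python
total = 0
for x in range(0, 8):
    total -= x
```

-28

x=0: total = 0-0 = 0
x=1: total = 0-1 = -1
x=2: total = (-1)-2 = -3
x=3: total = (-3)-3 = -6
x=4: total = (-6)-4 = -10
x=5: total = (-10)-5 = -15
x=6: total = (-15)-6 = -21
x=7: total = (-21)-7 = -28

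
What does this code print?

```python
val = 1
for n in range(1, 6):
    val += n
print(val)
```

16

n=1: val = 1+1 = 2
n=2: val = 2+2 = 4
n=3: val = 4+3 = 7
n=4: val = 7+4 = 11
n=5: val = 11+5 = 16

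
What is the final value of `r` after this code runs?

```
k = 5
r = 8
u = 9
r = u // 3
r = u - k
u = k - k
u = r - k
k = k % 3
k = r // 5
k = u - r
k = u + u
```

4

r = 9//3 = 3
r = 9-5 = 4
u = 5-5 = 0
u = 4-5 = -1
k = 5%3 = 2
k = 4//5 = 0
k = (-1)-4 = -5
k = (-1)+(-1) = -2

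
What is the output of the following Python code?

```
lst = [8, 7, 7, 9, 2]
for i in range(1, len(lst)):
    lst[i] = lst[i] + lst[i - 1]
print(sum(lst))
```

109

i=1: lst[1] = 7+8 = 15 → [8, 15, 7, 9, 2]
i=2: lst[2] = 7+15 = 22 → [8, 15, 22, 9, 2]
i=3: lst[3] = 9+22 = 31 → [8, 15, 22, 31, 2]
i=4: lst[4] = 2+31 = 33 → [8, 15, 22, 31, 33]
sum = 109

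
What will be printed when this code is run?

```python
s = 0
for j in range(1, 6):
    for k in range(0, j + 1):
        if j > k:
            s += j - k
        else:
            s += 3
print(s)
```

50

j=1,k=0: 1>0, s = 0+1 = 1
j=1,k=1: not 1>1, s = 1+3 = 4
j=2,k=0: 2>0, s = 4+2 = 6
j=2,k=1: 2>1, s = 6+1 = 7
j=2,k=2: not 2>2, s = 7+3 = 10
j=3,k=0: 3>0, s = 10+3 = 13
j=3,k=1: 3>1, s = 13+2 = 15
j=3,k=2: 3>2, s = 15+1 = 16
j=3,k=3: not 3>3, s = 16+3 = 19
j=4,k=0: 4>0, s = 19+4 = 23
j=4,k=1: 4>1, s = 23+3 = 26
j=4,k=2: 4>2, s = 26+2 = 28
j=4,k=3: 4>3, s = 28+1 = 29
j=4,k=4: not 4>4, s = 29+3 = 32
j=5,k=0: 5>0, s = 32+5 = 37
j=5,k=1: 5>1, s = 37+4 = 41
j=5,k=2: 5>2, s = 41+3 = 44
j=5,k=3: 5>3, s = 44+2 = 46
j=5,k=4: 5>4, s = 46+1 = 47
j=5,k=5: not 5>5, s = 47+3 = 50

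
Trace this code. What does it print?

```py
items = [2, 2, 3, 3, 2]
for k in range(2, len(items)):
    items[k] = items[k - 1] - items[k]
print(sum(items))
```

k=2: items[2] = 2-3 = -1 → [2, 2, -1, 3, 2]
k=3: items[3] = (-1)-3 = -4 → [2, 2, -1, -4, 2]
k=4: items[4] = (-4)-2 = -6 → [2, 2, -1, -4, -6]
sum = -7

-7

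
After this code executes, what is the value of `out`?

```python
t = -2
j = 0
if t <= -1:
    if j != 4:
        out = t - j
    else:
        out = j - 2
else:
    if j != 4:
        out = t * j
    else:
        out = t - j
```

t=-2, j=0
t <= -1 is True; j != 4 is True
→ out = t - j = -2

-2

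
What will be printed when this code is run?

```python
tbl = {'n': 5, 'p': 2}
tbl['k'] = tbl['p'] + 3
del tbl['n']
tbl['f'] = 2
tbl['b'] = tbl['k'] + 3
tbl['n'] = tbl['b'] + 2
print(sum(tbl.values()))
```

tbl['k'] = tbl['p']+3 = 5 → {'n': 5, 'p': 2, 'k': 5}
del 'n' → {'p': 2, 'k': 5}
tbl['f'] = 2 → {'p': 2, 'k': 5, 'f': 2}
tbl['b'] = tbl['k']+3 = 8 → {'p': 2, 'k': 5, 'f': 2, 'b': 8}
tbl['n'] = tbl['b']+2 = 10 → {'p': 2, 'k': 5, 'f': 2, 'b': 8, 'n': 10}
sum of values = 27

27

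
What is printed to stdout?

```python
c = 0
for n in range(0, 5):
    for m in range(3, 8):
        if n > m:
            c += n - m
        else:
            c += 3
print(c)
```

n=0,m=3: not 0>3, c = 0+3 = 3
n=0,m=4: not 0>4, c = 3+3 = 6
n=0,m=5: not 0>5, c = 6+3 = 9
n=0,m=6: not 0>6, c = 9+3 = 12
n=0,m=7: not 0>7, c = 12+3 = 15
n=1,m=3: not 1>3, c = 15+3 = 18
n=1,m=4: not 1>4, c = 18+3 = 21
n=1,m=5: not 1>5, c = 21+3 = 24
n=1,m=6: not 1>6, c = 24+3 = 27
n=1,m=7: not 1>7, c = 27+3 = 30
n=2,m=3: not 2>3, c = 30+3 = 33
n=2,m=4: not 2>4, c = 33+3 = 36
n=2,m=5: not 2>5, c = 36+3 = 39
n=2,m=6: not 2>6, c = 39+3 = 42
n=2,m=7: not 2>7, c = 42+3 = 45
n=3,m=3: not 3>3, c = 45+3 = 48
n=3,m=4: not 3>4, c = 48+3 = 51
n=3,m=5: not 3>5, c = 51+3 = 54
n=3,m=6: not 3>6, c = 54+3 = 57
n=3,m=7: not 3>7, c = 57+3 = 60
n=4,m=3: 4>3, c = 60+1 = 61
n=4,m=4: not 4>4, c = 61+3 = 64
n=4,m=5: not 4>5, c = 64+3 = 67
n=4,m=6: not 4>6, c = 67+3 = 70
n=4,m=7: not 4>7, c = 70+3 = 73

73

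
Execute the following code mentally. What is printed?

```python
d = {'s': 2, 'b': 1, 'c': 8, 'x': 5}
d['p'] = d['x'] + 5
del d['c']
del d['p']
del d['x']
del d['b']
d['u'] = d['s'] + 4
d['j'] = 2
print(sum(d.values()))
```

10

d['p'] = d['x']+5 = 10 → {'s': 2, 'b': 1, 'c': 8, 'x': 5, 'p': 10}
del 'c' → {'s': 2, 'b': 1, 'x': 5, 'p': 10}
del 'p' → {'s': 2, 'b': 1, 'x': 5}
del 'x' → {'s': 2, 'b': 1}
del 'b' → {'s': 2}
d['u'] = d['s']+4 = 6 → {'s': 2, 'u': 6}
d['j'] = 2 → {'s': 2, 'u': 6, 'j': 2}
sum of values = 10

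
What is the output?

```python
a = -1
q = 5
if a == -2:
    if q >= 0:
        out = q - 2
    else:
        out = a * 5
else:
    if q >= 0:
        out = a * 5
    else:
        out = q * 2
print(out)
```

a=-1, q=5
a == -2 is False; q >= 0 is True
→ out = a * 5 = -5

-5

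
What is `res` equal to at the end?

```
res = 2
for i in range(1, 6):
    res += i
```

i=1: res = 2+1 = 3
i=2: res = 3+2 = 5
i=3: res = 5+3 = 8
i=4: res = 8+4 = 12
i=5: res = 12+5 = 17

17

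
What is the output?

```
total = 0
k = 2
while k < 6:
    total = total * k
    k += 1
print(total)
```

k=2: total = 0*2 = 0
k=3: total = 0*3 = 0
k=4: total = 0*4 = 0
k=5: total = 0*5 = 0

0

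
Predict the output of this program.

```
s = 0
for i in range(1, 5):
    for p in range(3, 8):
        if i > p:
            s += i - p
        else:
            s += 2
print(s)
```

39

i=1,p=3: not 1>3, s = 0+2 = 2
i=1,p=4: not 1>4, s = 2+2 = 4
i=1,p=5: not 1>5, s = 4+2 = 6
i=1,p=6: not 1>6, s = 6+2 = 8
i=1,p=7: not 1>7, s = 8+2 = 10
i=2,p=3: not 2>3, s = 10+2 = 12
i=2,p=4: not 2>4, s = 12+2 = 14
i=2,p=5: not 2>5, s = 14+2 = 16
i=2,p=6: not 2>6, s = 16+2 = 18
i=2,p=7: not 2>7, s = 18+2 = 20
i=3,p=3: not 3>3, s = 20+2 = 22
i=3,p=4: not 3>4, s = 22+2 = 24
i=3,p=5: not 3>5, s = 24+2 = 26
i=3,p=6: not 3>6, s = 26+2 = 28
i=3,p=7: not 3>7, s = 28+2 = 30
i=4,p=3: 4>3, s = 30+1 = 31
i=4,p=4: not 4>4, s = 31+2 = 33
i=4,p=5: not 4>5, s = 33+2 = 35
i=4,p=6: not 4>6, s = 35+2 = 37
i=4,p=7: not 4>7, s = 37+2 = 39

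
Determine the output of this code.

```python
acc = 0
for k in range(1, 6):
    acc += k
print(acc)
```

k=1: acc = 0+1 = 1
k=2: acc = 1+2 = 3
k=3: acc = 3+3 = 6
k=4: acc = 6+4 = 10
k=5: acc = 10+5 = 15

15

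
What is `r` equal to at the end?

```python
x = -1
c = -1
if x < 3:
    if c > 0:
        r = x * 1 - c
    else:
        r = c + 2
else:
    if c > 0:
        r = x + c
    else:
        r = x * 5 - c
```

x=-1, c=-1
x < 3 is True; c > 0 is False
→ r = c + 2 = 1

1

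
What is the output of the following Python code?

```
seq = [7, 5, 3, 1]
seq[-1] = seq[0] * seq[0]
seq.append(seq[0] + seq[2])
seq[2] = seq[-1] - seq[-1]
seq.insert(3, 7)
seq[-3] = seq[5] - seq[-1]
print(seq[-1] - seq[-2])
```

-39

seq[-1] = seq[0]*seq[0] = 7*7 = 49 → [7, 5, 3, 49]
append seq[0]+seq[2] = 7+3 = 10 → [7, 5, 3, 49, 10]
seq[2] = seq[-1]-seq[-1] = 10-10 = 0 → [7, 5, 0, 49, 10]
insert 7 at 3 → [7, 5, 0, 7, 49, 10]
seq[-3] = seq[5]-seq[-1] = 10-10 = 0 → [7, 5, 0, 0, 49, 10]
seq[-1]-seq[-2] = 10-49 = -39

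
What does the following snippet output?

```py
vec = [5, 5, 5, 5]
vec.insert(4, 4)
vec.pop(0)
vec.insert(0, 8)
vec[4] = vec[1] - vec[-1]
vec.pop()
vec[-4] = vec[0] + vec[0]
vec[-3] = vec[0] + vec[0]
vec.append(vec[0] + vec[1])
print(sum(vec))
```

106

insert 4 at 4 → [5, 5, 5, 5, 4]
pop(0) removes 5 → [5, 5, 5, 4]
insert 8 at 0 → [8, 5, 5, 5, 4]
vec[4] = vec[1]-vec[-1] = 5-4 = 1 → [8, 5, 5, 5, 1]
pop() removes 1 → [8, 5, 5, 5]
vec[-4] = vec[0]+vec[0] = 8+8 = 16 → [16, 5, 5, 5]
vec[-3] = vec[0]+vec[0] = 16+16 = 32 → [16, 32, 5, 5]
append vec[0]+vec[1] = 16+32 = 48 → [16, 32, 5, 5, 48]
sum = 106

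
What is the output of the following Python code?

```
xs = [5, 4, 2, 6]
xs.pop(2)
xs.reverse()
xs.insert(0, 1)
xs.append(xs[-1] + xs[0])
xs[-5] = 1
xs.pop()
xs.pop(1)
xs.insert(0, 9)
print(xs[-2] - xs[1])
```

pop(2) removes 2 → [5, 4, 6]
reverse → [6, 4, 5]
insert 1 at 0 → [1, 6, 4, 5]
append xs[-1]+xs[0] = 5+1 = 6 → [1, 6, 4, 5, 6]
xs[-5] = 1 → [1, 6, 4, 5, 6]
pop() removes 6 → [1, 6, 4, 5]
pop(1) removes 6 → [1, 4, 5]
insert 9 at 0 → [9, 1, 4, 5]
xs[-2]-xs[1] = 4-1 = 3

3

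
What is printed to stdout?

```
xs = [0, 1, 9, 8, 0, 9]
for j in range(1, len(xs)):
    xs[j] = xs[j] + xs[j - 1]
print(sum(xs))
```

74

j=1: xs[1] = 1+0 = 1 → [0, 1, 9, 8, 0, 9]
j=2: xs[2] = 9+1 = 10 → [0, 1, 10, 8, 0, 9]
j=3: xs[3] = 8+10 = 18 → [0, 1, 10, 18, 0, 9]
j=4: xs[4] = 0+18 = 18 → [0, 1, 10, 18, 18, 9]
j=5: xs[5] = 9+18 = 27 → [0, 1, 10, 18, 18, 27]
sum = 74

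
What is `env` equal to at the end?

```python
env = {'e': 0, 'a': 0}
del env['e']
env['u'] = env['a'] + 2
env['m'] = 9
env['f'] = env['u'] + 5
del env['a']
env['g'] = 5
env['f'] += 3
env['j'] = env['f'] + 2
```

del 'e' → {'a': 0}
env['u'] = env['a']+2 = 2 → {'a': 0, 'u': 2}
env['m'] = 9 → {'a': 0, 'u': 2, 'm': 9}
env['f'] = env['u']+5 = 7 → {'a': 0, 'u': 2, 'm': 9, 'f': 7}
del 'a' → {'u': 2, 'm': 9, 'f': 7}
env['g'] = 5 → {'u': 2, 'm': 9, 'f': 7, 'g': 5}
env['f'] = 7+3 = 10 → {'u': 2, 'm': 9, 'f': 10, 'g': 5}
env['j'] = env['f']+2 = 12 → {'u': 2, 'm': 9, 'f': 10, 'g': 5, 'j': 12}

{'u': 2, 'm': 9, 'f': 10, 'g': 5, 'j': 12}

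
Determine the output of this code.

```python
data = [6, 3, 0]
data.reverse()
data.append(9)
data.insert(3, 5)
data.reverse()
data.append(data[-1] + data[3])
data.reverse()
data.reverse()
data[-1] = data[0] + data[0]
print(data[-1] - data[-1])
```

reverse → [0, 3, 6]
append 9 → [0, 3, 6, 9]
insert 5 at 3 → [0, 3, 6, 5, 9]
reverse → [9, 5, 6, 3, 0]
append data[-1]+data[3] = 0+3 = 3 → [9, 5, 6, 3, 0, 3]
reverse → [3, 0, 3, 6, 5, 9]
reverse → [9, 5, 6, 3, 0, 3]
data[-1] = data[0]+data[0] = 9+9 = 18 → [9, 5, 6, 3, 0, 18]
data[-1]-data[-1] = 18-18 = 0

0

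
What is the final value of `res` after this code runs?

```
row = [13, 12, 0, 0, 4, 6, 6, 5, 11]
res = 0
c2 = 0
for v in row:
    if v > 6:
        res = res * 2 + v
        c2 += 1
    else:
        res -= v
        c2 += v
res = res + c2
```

69

v=13: >6, res = 0*2+13 = 13; c2=1
v=12: >6, res = 13*2+12 = 38; c2=2
v=0: not >6, res = 38-0 = 38; c2=2
v=0: not >6, res = 38-0 = 38; c2=2
v=4: not >6, res = 38-4 = 34; c2=6
v=6: not >6, res = 34-6 = 28; c2=12
v=6: not >6, res = 28-6 = 22; c2=18
v=5: not >6, res = 22-5 = 17; c2=23
v=11: >6, res = 17*2+11 = 45; c2=24
res+c2 = 45+24 = 69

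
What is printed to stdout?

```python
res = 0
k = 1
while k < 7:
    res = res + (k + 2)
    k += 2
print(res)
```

15

k=1: res = 0+3 = 3
k=3: res = 3+5 = 8
k=5: res = 8+7 = 15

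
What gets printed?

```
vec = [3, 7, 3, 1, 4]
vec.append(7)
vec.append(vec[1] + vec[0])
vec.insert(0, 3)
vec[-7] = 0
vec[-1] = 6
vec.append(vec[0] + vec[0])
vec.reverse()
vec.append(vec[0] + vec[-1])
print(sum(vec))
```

append 7 → [3, 7, 3, 1, 4, 7]
append vec[1]+vec[0] = 7+3 = 10 → [3, 7, 3, 1, 4, 7, 10]
insert 3 at 0 → [3, 3, 7, 3, 1, 4, 7, 10]
vec[-7] = 0 → [3, 0, 7, 3, 1, 4, 7, 10]
vec[-1] = 6 → [3, 0, 7, 3, 1, 4, 7, 6]
append vec[0]+vec[0] = 3+3 = 6 → [3, 0, 7, 3, 1, 4, 7, 6, 6]
reverse → [6, 6, 7, 4, 1, 3, 7, 0, 3]
append vec[0]+vec[-1] = 6+3 = 9 → [6, 6, 7, 4, 1, 3, 7, 0, 3, 9]
sum = 46

46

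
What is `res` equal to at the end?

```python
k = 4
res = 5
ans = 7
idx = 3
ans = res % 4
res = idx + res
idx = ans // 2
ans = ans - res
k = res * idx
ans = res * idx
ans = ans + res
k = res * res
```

ans = 5%4 = 1
res = 3+5 = 8
idx = 1//2 = 0
ans = 1-8 = -7
k = 8*0 = 0
ans = 8*0 = 0
ans = 0+8 = 8
k = 8*8 = 64

8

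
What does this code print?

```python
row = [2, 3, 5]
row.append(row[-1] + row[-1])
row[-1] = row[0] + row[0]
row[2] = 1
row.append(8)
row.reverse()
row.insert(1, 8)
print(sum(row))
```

26

append row[-1]+row[-1] = 5+5 = 10 → [2, 3, 5, 10]
row[-1] = row[0]+row[0] = 2+2 = 4 → [2, 3, 5, 4]
row[2] = 1 → [2, 3, 1, 4]
append 8 → [2, 3, 1, 4, 8]
reverse → [8, 4, 1, 3, 2]
insert 8 at 1 → [8, 8, 4, 1, 3, 2]
sum = 26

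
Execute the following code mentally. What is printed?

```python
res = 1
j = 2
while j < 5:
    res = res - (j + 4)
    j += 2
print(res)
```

j=2: res = 1-6 = -5
j=4: res = (-5)-8 = -13

-13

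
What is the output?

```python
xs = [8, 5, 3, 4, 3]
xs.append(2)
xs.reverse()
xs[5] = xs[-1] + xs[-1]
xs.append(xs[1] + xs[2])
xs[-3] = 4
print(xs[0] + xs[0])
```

append 2 → [8, 5, 3, 4, 3, 2]
reverse → [2, 3, 4, 3, 5, 8]
xs[5] = xs[-1]+xs[-1] = 8+8 = 16 → [2, 3, 4, 3, 5, 16]
append xs[1]+xs[2] = 3+4 = 7 → [2, 3, 4, 3, 5, 16, 7]
xs[-3] = 4 → [2, 3, 4, 3, 4, 16, 7]
xs[0]+xs[0] = 2+2 = 4

4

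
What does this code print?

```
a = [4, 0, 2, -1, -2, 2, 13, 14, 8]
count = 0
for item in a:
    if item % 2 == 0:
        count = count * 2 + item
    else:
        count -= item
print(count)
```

item=4: even, count = 0*2+4 = 4
item=0: even, count = 4*2+0 = 8
item=2: even, count = 8*2+2 = 18
item=-1: not even, count = 18-(-1) = 19
item=-2: even, count = 19*2+(-2) = 36
item=2: even, count = 36*2+2 = 74
item=13: not even, count = 74-13 = 61
item=14: even, count = 61*2+14 = 136
item=8: even, count = 136*2+8 = 280

280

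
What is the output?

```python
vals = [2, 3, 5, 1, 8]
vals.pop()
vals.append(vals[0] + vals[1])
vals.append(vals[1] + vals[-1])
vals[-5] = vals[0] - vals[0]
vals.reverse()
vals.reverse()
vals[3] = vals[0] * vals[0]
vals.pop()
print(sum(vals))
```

16

pop() removes 8 → [2, 3, 5, 1]
append vals[0]+vals[1] = 2+3 = 5 → [2, 3, 5, 1, 5]
append vals[1]+vals[-1] = 3+5 = 8 → [2, 3, 5, 1, 5, 8]
vals[-5] = vals[0]-vals[0] = 2-2 = 0 → [2, 0, 5, 1, 5, 8]
reverse → [8, 5, 1, 5, 0, 2]
reverse → [2, 0, 5, 1, 5, 8]
vals[3] = vals[0]*vals[0] = 2*2 = 4 → [2, 0, 5, 4, 5, 8]
pop() removes 8 → [2, 0, 5, 4, 5]
sum = 16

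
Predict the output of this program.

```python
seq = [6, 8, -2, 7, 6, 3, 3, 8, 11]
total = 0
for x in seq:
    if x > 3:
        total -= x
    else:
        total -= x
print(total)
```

x=6: >3, total = 0-6 = -6
x=8: >3, total = (-6)-8 = -14
x=-2: not >3, total = (-14)-(-2) = -12
x=7: >3, total = (-12)-7 = -19
x=6: >3, total = (-19)-6 = -25
x=3: not >3, total = (-25)-3 = -28
x=3: not >3, total = (-28)-3 = -31
x=8: >3, total = (-31)-8 = -39
x=11: >3, total = (-39)-11 = -50

-50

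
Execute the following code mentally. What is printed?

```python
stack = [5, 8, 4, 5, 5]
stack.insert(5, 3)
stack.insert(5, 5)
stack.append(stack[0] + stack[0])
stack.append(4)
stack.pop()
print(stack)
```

[5, 8, 4, 5, 5, 5, 3, 10]

insert 3 at 5 → [5, 8, 4, 5, 5, 3]
insert 5 at 5 → [5, 8, 4, 5, 5, 5, 3]
append stack[0]+stack[0] = 5+5 = 10 → [5, 8, 4, 5, 5, 5, 3, 10]
append 4 → [5, 8, 4, 5, 5, 5, 3, 10, 4]
pop() removes 4 → [5, 8, 4, 5, 5, 5, 3, 10]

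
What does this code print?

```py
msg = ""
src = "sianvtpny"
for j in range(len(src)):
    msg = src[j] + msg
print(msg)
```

ynptvnais

j=0: prepend 's' → 's'
j=1: prepend 'i' → 'is'
j=2: prepend 'a' → 'ais'
j=3: prepend 'n' → 'nais'
j=4: prepend 'v' → 'vnais'
j=5: prepend 't' → 'tvnais'
j=6: prepend 'p' → 'ptvnais'
j=7: prepend 'n' → 'nptvnais'
j=8: prepend 'y' → 'ynptvnais'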